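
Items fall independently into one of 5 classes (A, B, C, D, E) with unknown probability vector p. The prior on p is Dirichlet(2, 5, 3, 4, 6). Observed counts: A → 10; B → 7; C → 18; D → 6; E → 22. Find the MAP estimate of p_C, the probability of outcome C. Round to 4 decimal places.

MAP estimate of p_C = 0.2564

The posterior is Dirichlet(αᵢ + nᵢ) = Dirichlet(12, 12, 21, 10, 28).
For a Dirichlet(a₁,…,a_K) with all aᵢ > 1, the mode has j-th component (aⱼ − 1)/(Σaᵢ − K).
Here Σaᵢ = 83 and K = 5, so p_C = (21 − 1)/(83 − 5) = 20/78 ≈ 0.2564.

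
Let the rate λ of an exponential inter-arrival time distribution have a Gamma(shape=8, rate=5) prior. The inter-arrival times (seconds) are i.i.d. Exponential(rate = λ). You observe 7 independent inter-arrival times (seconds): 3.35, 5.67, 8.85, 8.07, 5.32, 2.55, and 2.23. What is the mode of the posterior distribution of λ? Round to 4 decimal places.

The Exponential(rate=λ) likelihood is ∝ λ^n e^(−λΣtᵢ). Here n = 7 and Σtᵢ = 3.35 + 5.67 + 8.85 + 8.07 + 5.32 + 2.55 + 2.23 = 36.04.
Posterior ∝ λ^7e^(−5λ) · λ^7e^(−36.04λ) = λ^14e^(−41.04λ), i.e. Gamma(15, 41.04).
Mode = (a−1)/b = 14/41.04 ≈ 0.3411.

λ̂_MAP = 0.3411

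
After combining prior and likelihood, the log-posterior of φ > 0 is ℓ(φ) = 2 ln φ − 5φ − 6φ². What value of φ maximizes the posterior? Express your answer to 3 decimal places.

φ̂_MAP = 0.250

ℓ'(φ) = 2/φ − 5 − 12φ. Setting this to zero and multiplying by φ: 12φ² + 5φ − 2 = 0.
φ = (−5 + √(5² + 4·12·2)) / (2·12) = (−5 + √121) / 24 = (−5 + 11)/24 = 1/4.
ℓ''(φ) = −2/φ² − 12 < 0, confirming a maximum.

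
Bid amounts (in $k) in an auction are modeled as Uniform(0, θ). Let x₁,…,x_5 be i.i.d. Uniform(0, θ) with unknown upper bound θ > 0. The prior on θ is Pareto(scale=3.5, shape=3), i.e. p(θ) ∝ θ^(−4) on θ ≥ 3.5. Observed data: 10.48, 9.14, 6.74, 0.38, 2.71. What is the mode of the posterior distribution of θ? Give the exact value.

θ̂_MAP = 10.48

The Uniform(0, θ) likelihood is θ^(−n) for θ ≥ max(xᵢ), zero otherwise. Here max(xᵢ) = 10.48.
Posterior ∝ θ^(−4) · θ^(−5) = θ^(−9) on θ ≥ max(3.5, 10.48) = 10.48.
This density is strictly decreasing in θ, so the posterior mode lies at the lower boundary of the support.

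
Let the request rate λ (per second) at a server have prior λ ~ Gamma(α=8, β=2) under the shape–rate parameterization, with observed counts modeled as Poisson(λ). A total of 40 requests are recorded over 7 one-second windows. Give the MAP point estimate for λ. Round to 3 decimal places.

Σxᵢ = 40, n = 7.
Posterior ∝ λ^7e^(−2λ) · λ^40e^(−7λ) = λ^47e^(−9λ), i.e. Gamma(shape=48, rate=9).
The mode of a Gamma(a, b) with a ≥ 1 (shape–rate) is (a−1)/b = 47/9 ≈ 5.222.

λ̂_MAP = 5.222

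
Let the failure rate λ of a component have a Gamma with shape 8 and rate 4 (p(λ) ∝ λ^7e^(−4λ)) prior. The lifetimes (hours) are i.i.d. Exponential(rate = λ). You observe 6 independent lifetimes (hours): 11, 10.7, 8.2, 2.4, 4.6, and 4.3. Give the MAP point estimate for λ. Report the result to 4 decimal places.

λ̂_MAP = 0.2876

The Exponential(rate=λ) likelihood is ∝ λ^n e^(−λΣtᵢ). Here n = 6 and Σtᵢ = 11 + 10.7 + 8.2 + 2.4 + 4.6 + 4.3 = 41.2.
Posterior ∝ λ^7e^(−4λ) · λ^6e^(−41.2λ) = λ^13e^(−45.2λ), i.e. Gamma(14, 45.2).
Mode = (a−1)/b = 13/45.2 ≈ 0.2876.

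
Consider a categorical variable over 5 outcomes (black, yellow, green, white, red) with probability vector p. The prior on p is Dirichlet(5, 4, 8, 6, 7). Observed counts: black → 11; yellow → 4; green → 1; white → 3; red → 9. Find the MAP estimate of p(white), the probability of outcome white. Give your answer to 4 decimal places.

MAP estimate of p(white) = 0.1509

The posterior is Dirichlet(αᵢ + nᵢ) = Dirichlet(16, 8, 9, 9, 16).
For a Dirichlet(a₁,…,a_K) with all aᵢ > 1, the mode has j-th component (aⱼ − 1)/(Σaᵢ − K).
Here Σaᵢ = 58 and K = 5, so p(white) = (9 − 1)/(58 − 5) = 8/53 ≈ 0.1509.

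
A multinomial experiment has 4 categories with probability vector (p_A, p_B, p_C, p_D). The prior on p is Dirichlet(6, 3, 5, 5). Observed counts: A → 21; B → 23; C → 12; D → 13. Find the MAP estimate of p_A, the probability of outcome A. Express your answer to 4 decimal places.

The posterior is Dirichlet(αᵢ + nᵢ) = Dirichlet(27, 26, 17, 18).
For a Dirichlet(a₁,…,a_K) with all aᵢ > 1, the mode has j-th component (aⱼ − 1)/(Σaᵢ − K).
Here Σaᵢ = 88 and K = 4, so p_A = (27 − 1)/(88 − 4) = 26/84 ≈ 0.3095.

MAP estimate of p_A = 0.3095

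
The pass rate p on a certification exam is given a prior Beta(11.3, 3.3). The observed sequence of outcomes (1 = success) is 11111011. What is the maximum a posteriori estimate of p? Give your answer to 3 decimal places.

p̂_MAP = 0.840

Prior: Beta(11.3, 3.3).
Data: 7 successes in 8 trials (from the sequence). The binomial likelihood contributes p^7(1−p)^1, so the posterior is Beta(11.3+7, 3.3+1) = Beta(18.3, 4.3).
For Beta(a, b) with a, b > 1 the mode is (a−1)/(a+b−2) = 17.3/20.6 ≈ 0.840.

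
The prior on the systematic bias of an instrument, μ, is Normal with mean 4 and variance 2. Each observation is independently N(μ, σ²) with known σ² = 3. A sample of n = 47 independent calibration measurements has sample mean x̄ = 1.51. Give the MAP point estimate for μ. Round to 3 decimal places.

μ̂_MAP = 1.587

n = 47, x̄ = 1.51.
For a Normal prior and Normal likelihood with known variance, the posterior is Normal; its mode equals its mean, the precision-weighted average.
Prior precision 1/σ₀² = 1/2 = 0.5; data precision n/σ² = 47/3.
μ̂ = (0.5·4 + (47/3)·1.51) / (0.5 + 47/3) = (7697/300)/(97/6) = 7697/4850 ≈ 1.587.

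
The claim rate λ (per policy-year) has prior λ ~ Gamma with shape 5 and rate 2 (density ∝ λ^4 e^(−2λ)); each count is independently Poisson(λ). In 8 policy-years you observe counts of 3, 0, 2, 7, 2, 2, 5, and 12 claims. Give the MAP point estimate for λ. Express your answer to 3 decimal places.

Σxᵢ = 3+0+2+7+2+2+5+12 = 33, with n = 8.
Posterior ∝ λ^4e^(−2λ) · λ^33e^(−8λ) = λ^37e^(−10λ), i.e. Gamma(shape=38, rate=10).
The mode of a Gamma(a, b) with a ≥ 1 (shape–rate) is (a−1)/b = 37/10 ≈ 3.700.

λ̂_MAP = 3.700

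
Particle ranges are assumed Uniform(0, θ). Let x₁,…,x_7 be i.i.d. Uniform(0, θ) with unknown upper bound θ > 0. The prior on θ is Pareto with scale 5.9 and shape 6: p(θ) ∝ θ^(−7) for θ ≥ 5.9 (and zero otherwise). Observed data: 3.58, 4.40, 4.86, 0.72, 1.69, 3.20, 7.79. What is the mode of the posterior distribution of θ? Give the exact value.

θ̂_MAP = 7.79

The Uniform(0, θ) likelihood is θ^(−n) for θ ≥ max(xᵢ), zero otherwise. Here max(xᵢ) = 7.79.
Posterior ∝ θ^(−7) · θ^(−7) = θ^(−14) on θ ≥ max(5.9, 7.79) = 7.79.
This density is strictly decreasing in θ, so the posterior mode lies at the lower boundary of the support.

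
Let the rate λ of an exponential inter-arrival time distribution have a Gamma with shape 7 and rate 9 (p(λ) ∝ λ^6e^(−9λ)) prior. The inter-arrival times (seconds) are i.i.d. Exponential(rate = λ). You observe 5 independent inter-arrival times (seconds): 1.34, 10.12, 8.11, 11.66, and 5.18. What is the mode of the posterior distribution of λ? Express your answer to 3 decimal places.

The Exponential(rate=λ) likelihood is ∝ λ^n e^(−λΣtᵢ). Here n = 5 and Σtᵢ = 1.34 + 10.12 + 8.11 + 11.66 + 5.18 = 36.41.
Posterior ∝ λ^6e^(−9λ) · λ^5e^(−36.41λ) = λ^11e^(−45.41λ), i.e. Gamma(12, 45.41).
Mode = (a−1)/b = 11/45.41 ≈ 0.242.

λ̂_MAP = 0.242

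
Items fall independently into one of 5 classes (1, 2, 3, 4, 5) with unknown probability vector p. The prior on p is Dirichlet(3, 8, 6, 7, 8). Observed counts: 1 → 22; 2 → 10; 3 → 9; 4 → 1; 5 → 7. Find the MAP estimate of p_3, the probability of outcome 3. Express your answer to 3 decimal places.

MAP estimate: 0.184

The posterior is Dirichlet(αᵢ + nᵢ) = Dirichlet(25, 18, 15, 8, 15).
For a Dirichlet(a₁,…,a_K) with all aᵢ > 1, the mode has j-th component (aⱼ − 1)/(Σaᵢ − K).
Here Σaᵢ = 81 and K = 5, so p_3 = (15 − 1)/(81 − 5) = 14/76 ≈ 0.184.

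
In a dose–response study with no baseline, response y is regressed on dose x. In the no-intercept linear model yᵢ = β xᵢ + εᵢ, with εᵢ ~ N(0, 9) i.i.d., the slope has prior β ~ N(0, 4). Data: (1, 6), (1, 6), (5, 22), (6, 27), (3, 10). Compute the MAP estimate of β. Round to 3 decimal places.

log p(β | y) = −Σ(yᵢ − βxᵢ)²/(2·9) − β²/(2·4) + const.
Setting the derivative to zero: Σxᵢ(yᵢ − βxᵢ)/9 − β/4 = 0, so β = Σxᵢyᵢ / (Σxᵢ² + σ²/τ²).
Σxᵢyᵢ = 1·6 + 1·6 + 5·22 + 6·27 + 3·10 = 314; Σxᵢ² = 72; σ²/τ² = 2.25.
β̂_MAP = 314 / (72 + 2.25) = 314/74.25 ≈ 4.229.

β̂_MAP = 4.229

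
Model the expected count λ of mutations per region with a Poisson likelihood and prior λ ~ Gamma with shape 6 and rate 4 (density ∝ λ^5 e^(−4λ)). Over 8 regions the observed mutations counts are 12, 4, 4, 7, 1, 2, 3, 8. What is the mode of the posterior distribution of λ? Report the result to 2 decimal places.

λ̂_MAP = 3.83

Σxᵢ = 12+4+4+7+1+2+3+8 = 41, with n = 8.
Posterior ∝ λ^5e^(−4λ) · λ^41e^(−8λ) = λ^46e^(−12λ), i.e. Gamma(shape=47, rate=12).
The mode of a Gamma(a, b) with a ≥ 1 (shape–rate) is (a−1)/b = 46/12 ≈ 3.83.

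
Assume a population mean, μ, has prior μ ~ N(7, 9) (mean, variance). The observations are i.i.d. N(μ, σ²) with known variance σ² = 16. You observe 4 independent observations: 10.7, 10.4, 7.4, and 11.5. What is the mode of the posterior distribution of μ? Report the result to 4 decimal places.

n = 4; x̄ = (10.7 + 10.4 + 7.4 + 11.5)/4 = 40/4 = 10.
For a Normal prior and Normal likelihood with known variance, the posterior is Normal; its mode equals its mean, the precision-weighted average.
Prior precision 1/σ₀² = 1/9; data precision n/σ² = 4/16 = 0.25.
μ̂ = ((1/9)·7 + 0.25·10) / (1/9 + 0.25) = (59/18)/(13/36) = 118/13 ≈ 9.0769.

μ̂_MAP = 9.0769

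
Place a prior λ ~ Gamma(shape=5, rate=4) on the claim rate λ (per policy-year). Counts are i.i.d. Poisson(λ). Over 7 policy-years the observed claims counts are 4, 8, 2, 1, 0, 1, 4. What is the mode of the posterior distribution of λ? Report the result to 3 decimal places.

Σxᵢ = 4+8+2+1+0+1+4 = 20, with n = 7.
Posterior ∝ λ^4e^(−4λ) · λ^20e^(−7λ) = λ^24e^(−11λ), i.e. Gamma(shape=25, rate=11).
The mode of a Gamma(a, b) with a ≥ 1 (shape–rate) is (a−1)/b = 24/11 ≈ 2.182.

λ̂_MAP = 2.182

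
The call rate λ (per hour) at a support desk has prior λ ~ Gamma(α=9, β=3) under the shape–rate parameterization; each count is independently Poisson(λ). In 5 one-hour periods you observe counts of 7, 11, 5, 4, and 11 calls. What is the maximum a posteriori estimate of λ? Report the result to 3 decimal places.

Σxᵢ = 7+11+5+4+11 = 38, with n = 5.
Posterior ∝ λ^8e^(−3λ) · λ^38e^(−5λ) = λ^46e^(−8λ), i.e. Gamma(shape=47, rate=8).
The mode of a Gamma(a, b) with a ≥ 1 (shape–rate) is (a−1)/b = 46/8 ≈ 5.750.

λ̂_MAP = 5.750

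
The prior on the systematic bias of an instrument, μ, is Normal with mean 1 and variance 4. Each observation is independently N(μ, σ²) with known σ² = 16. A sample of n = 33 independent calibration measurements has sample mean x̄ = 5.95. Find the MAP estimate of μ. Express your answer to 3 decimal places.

μ̂_MAP = 5.415

n = 33, x̄ = 5.95.
For a Normal prior and Normal likelihood with known variance, the posterior is Normal; its mode equals its mean, the precision-weighted average.
Prior precision 1/σ₀² = 1/4 = 0.25; data precision n/σ² = 33/16 = 2.0625.
μ̂ = (0.25·1 + 2.0625·5.95) / (0.25 + 2.0625) = 12.521875/2.3125 = 4007/740 ≈ 5.415.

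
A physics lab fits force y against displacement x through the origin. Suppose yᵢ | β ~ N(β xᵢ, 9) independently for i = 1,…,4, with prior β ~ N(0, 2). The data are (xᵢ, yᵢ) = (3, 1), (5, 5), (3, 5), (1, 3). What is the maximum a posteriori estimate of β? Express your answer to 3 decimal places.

log p(β | y) = −Σ(yᵢ − βxᵢ)²/(2·9) − β²/(2·2) + const.
Setting the derivative to zero: Σxᵢ(yᵢ − βxᵢ)/9 − β/2 = 0, so β = Σxᵢyᵢ / (Σxᵢ² + σ²/τ²).
Σxᵢyᵢ = 3·1 + 5·5 + 3·5 + 1·3 = 46; Σxᵢ² = 44; σ²/τ² = 4.5.
β̂_MAP = 46 / (44 + 4.5) = 46/48.5 ≈ 0.948.

β̂_MAP = 0.948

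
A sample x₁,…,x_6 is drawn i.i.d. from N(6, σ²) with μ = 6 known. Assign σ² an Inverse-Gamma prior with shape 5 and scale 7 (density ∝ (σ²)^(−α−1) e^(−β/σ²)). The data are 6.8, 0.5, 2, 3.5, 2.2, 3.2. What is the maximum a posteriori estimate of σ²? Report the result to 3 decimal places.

σ̂²_MAP = 4.968

Sum of squared deviations about the known mean: SS = (6.8−6)² + (0.5−6)² + (2−6)² + (3.5−6)² + (2.2−6)² + (3.2−6)² = 75.42.
The Normal likelihood contributes (σ²)^(−n/2) exp(−SS/(2σ²)), so the posterior is Inverse-Gamma(α + n/2, β + SS/2) = Inverse-Gamma(8, 44.71).
The mode of Inverse-Gamma(a, b) is b/(a+1) = 44.71/9 ≈ 4.968.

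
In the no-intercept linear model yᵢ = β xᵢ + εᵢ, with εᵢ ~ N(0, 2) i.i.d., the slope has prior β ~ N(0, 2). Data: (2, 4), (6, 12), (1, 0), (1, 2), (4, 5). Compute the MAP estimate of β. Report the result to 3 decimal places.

β̂_MAP = 1.729

log p(β | y) = −Σ(yᵢ − βxᵢ)²/(2·2) − β²/(2·2) + const.
Setting the derivative to zero: Σxᵢ(yᵢ − βxᵢ)/2 − β/2 = 0, so β = Σxᵢyᵢ / (Σxᵢ² + σ²/τ²).
Σxᵢyᵢ = 2·4 + 6·12 + 1·0 + 1·2 + 4·5 = 102; Σxᵢ² = 58; σ²/τ² = 1.
β̂_MAP = 102 / (58 + 1) = 102/59 ≈ 1.729.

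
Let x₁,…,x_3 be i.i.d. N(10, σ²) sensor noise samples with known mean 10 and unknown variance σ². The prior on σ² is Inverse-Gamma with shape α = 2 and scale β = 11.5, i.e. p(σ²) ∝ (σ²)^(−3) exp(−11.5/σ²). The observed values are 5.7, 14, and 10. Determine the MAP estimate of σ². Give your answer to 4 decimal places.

Sum of squared deviations about the known mean: SS = (5.7−10)² + (14−10)² + (10−10)² = 34.49.
The Normal likelihood contributes (σ²)^(−n/2) exp(−SS/(2σ²)), so the posterior is Inverse-Gamma(α + n/2, β + SS/2) = Inverse-Gamma(3.5, 28.745).
The mode of Inverse-Gamma(a, b) is b/(a+1) = 28.745/4.5 ≈ 6.3878.

σ̂²_MAP = 6.3878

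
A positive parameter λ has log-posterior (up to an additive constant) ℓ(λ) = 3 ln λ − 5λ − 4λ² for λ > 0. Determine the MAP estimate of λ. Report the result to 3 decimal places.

ℓ'(λ) = 3/λ − 5 − 8λ. Setting this to zero and multiplying by λ: 8λ² + 5λ − 3 = 0.
λ = (−5 + √(5² + 4·8·3)) / (2·8) = (−5 + √121) / 16 = (−5 + 11)/16 = 3/8.
ℓ''(λ) = −3/λ² − 8 < 0, confirming a maximum.

λ̂_MAP = 0.375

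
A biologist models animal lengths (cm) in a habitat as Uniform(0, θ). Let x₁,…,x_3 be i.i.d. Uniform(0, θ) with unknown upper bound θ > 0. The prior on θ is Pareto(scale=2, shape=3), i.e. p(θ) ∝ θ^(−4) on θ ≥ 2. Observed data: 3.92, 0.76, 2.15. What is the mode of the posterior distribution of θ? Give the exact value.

The Uniform(0, θ) likelihood is θ^(−n) for θ ≥ max(xᵢ), zero otherwise. Here max(xᵢ) = 3.92.
Posterior ∝ θ^(−4) · θ^(−3) = θ^(−7) on θ ≥ max(2, 3.92) = 3.92.
This density is strictly decreasing in θ, so the posterior mode lies at the lower boundary of the support.

θ̂_MAP = 3.92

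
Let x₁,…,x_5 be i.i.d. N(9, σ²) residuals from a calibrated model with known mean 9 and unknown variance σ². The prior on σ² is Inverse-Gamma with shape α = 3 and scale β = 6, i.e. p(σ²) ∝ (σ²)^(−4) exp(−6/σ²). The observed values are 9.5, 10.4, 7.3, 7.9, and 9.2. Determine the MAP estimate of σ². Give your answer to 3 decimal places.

σ̂²_MAP = 1.412

Sum of squared deviations about the known mean: SS = (9.5−9)² + (10.4−9)² + (7.3−9)² + (7.9−9)² + (9.2−9)² = 6.35.
The Normal likelihood contributes (σ²)^(−n/2) exp(−SS/(2σ²)), so the posterior is Inverse-Gamma(α + n/2, β + SS/2) = Inverse-Gamma(5.5, 9.175).
The mode of Inverse-Gamma(a, b) is b/(a+1) = 9.175/6.5 ≈ 1.412.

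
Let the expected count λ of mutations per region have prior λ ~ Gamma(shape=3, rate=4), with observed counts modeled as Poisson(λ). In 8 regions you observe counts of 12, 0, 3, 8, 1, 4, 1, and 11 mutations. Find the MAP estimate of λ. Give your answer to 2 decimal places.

Σxᵢ = 12+0+3+8+1+4+1+11 = 40, with n = 8.
Posterior ∝ λ^2e^(−4λ) · λ^40e^(−8λ) = λ^42e^(−12λ), i.e. Gamma(shape=43, rate=12).
The mode of a Gamma(a, b) with a ≥ 1 (shape–rate) is (a−1)/b = 42/12 ≈ 3.50.

λ̂_MAP = 3.50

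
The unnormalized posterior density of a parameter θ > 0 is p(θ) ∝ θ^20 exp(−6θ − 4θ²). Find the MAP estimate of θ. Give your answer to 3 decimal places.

ℓ'(θ) = 20/θ − 6 − 8θ. Setting this to zero and multiplying by θ: 8θ² + 6θ − 20 = 0.
θ = (−6 + √(6² + 4·8·20)) / (2·8) = (−6 + √676) / 16 = (−6 + 26)/16 = 5/4.
ℓ''(θ) = −20/θ² − 8 < 0, confirming a maximum.

θ̂_MAP = 1.250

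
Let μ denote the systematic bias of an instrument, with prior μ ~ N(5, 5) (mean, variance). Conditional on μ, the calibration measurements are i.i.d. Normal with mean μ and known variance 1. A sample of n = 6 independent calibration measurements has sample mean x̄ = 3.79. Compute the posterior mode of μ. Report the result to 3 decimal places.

n = 6, x̄ = 3.79.
For a Normal prior and Normal likelihood with known variance, the posterior is Normal; its mode equals its mean, the precision-weighted average.
Prior precision 1/σ₀² = 1/5 = 0.2; data precision n/σ² = 6/1 = 6.
μ̂ = (0.2·5 + 6·3.79) / (0.2 + 6) = 23.74/6.2 = 1187/310 ≈ 3.829.

μ̂_MAP = 3.829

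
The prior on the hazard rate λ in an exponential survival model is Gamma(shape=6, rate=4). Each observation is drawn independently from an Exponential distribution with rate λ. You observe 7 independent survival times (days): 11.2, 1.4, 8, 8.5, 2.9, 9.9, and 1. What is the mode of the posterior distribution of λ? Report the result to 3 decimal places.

The Exponential(rate=λ) likelihood is ∝ λ^n e^(−λΣtᵢ). Here n = 7 and Σtᵢ = 11.2 + 1.4 + 8 + 8.5 + 2.9 + 9.9 + 1 = 42.9.
Posterior ∝ λ^5e^(−4λ) · λ^7e^(−42.9λ) = λ^12e^(−46.9λ), i.e. Gamma(13, 46.9).
Mode = (a−1)/b = 12/46.9 ≈ 0.256.

λ̂_MAP = 0.256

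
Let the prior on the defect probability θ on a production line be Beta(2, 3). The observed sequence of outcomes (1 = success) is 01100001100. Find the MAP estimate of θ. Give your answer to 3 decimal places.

Prior: Beta(2, 3).
Data: 4 successes in 11 trials (from the sequence). The binomial likelihood contributes θ^4(1−θ)^7, so the posterior is Beta(2+4, 3+7) = Beta(6, 10).
For Beta(a, b) with a, b > 1 the mode is (a−1)/(a+b−2) = 5/14 ≈ 0.357.

θ̂_MAP = 0.357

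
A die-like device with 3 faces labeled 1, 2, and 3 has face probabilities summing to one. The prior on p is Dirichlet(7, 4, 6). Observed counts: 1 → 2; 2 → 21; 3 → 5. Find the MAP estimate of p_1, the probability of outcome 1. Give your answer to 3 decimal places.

The posterior is Dirichlet(αᵢ + nᵢ) = Dirichlet(9, 25, 11).
For a Dirichlet(a₁,…,a_K) with all aᵢ > 1, the mode has j-th component (aⱼ − 1)/(Σaᵢ − K).
Here Σaᵢ = 45 and K = 3, so p_1 = (9 − 1)/(45 − 3) = 8/42 ≈ 0.190.

MAP estimate: 0.190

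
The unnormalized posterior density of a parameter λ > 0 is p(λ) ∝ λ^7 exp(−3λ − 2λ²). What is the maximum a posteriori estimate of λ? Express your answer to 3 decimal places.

λ̂_MAP = 1.000

ℓ'(λ) = 7/λ − 3 − 4λ. Setting this to zero and multiplying by λ: 4λ² + 3λ − 7 = 0.
λ = (−3 + √(3² + 4·4·7)) / (2·4) = (−3 + √121) / 8 = (−3 + 11)/8 = 1.
ℓ''(λ) = −7/λ² − 4 < 0, confirming a maximum.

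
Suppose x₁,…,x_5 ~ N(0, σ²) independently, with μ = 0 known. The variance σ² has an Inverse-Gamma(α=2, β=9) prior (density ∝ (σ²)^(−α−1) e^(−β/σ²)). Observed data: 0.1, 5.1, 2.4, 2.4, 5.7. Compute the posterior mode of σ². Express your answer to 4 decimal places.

σ̂²_MAP = 8.0027

Sum of squared deviations about the known mean: SS = (0.1−0)² + (5.1−0)² + (2.4−0)² + (2.4−0)² + (5.7−0)² = 70.03.
The Normal likelihood contributes (σ²)^(−n/2) exp(−SS/(2σ²)), so the posterior is Inverse-Gamma(α + n/2, β + SS/2) = Inverse-Gamma(4.5, 44.015).
The mode of Inverse-Gamma(a, b) is b/(a+1) = 44.015/5.5 ≈ 8.0027.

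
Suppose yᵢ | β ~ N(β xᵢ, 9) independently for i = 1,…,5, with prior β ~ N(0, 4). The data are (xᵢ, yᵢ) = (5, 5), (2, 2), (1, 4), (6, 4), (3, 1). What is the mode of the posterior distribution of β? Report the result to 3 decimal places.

β̂_MAP = 0.777

log p(β | y) = −Σ(yᵢ − βxᵢ)²/(2·9) − β²/(2·4) + const.
Setting the derivative to zero: Σxᵢ(yᵢ − βxᵢ)/9 − β/4 = 0, so β = Σxᵢyᵢ / (Σxᵢ² + σ²/τ²).
Σxᵢyᵢ = 5·5 + 2·2 + 1·4 + 6·4 + 3·1 = 60; Σxᵢ² = 75; σ²/τ² = 2.25.
β̂_MAP = 60 / (75 + 2.25) = 60/77.25 ≈ 0.777.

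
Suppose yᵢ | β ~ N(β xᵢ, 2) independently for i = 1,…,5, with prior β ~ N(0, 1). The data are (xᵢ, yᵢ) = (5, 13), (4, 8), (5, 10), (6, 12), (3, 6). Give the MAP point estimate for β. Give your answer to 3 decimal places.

β̂_MAP = 2.097

log p(β | y) = −Σ(yᵢ − βxᵢ)²/(2·2) − β²/(2·1) + const.
Setting the derivative to zero: Σxᵢ(yᵢ − βxᵢ)/2 − β/1 = 0, so β = Σxᵢyᵢ / (Σxᵢ² + σ²/τ²).
Σxᵢyᵢ = 5·13 + 4·8 + 5·10 + 6·12 + 3·6 = 237; Σxᵢ² = 111; σ²/τ² = 2.
β̂_MAP = 237 / (111 + 2) = 237/113 ≈ 2.097.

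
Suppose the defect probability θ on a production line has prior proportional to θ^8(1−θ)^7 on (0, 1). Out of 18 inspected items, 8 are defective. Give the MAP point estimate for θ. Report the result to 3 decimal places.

The prior density ∝ θ^8(1−θ)^7 is the kernel of Beta(9, 8).
Data: 8 successes in 18 trials. The binomial likelihood contributes θ^8(1−θ)^10, so the posterior is Beta(9+8, 8+10) = Beta(17, 18).
For Beta(a, b) with a, b > 1 the mode is (a−1)/(a+b−2) = 16/33 ≈ 0.485.

θ̂_MAP = 0.485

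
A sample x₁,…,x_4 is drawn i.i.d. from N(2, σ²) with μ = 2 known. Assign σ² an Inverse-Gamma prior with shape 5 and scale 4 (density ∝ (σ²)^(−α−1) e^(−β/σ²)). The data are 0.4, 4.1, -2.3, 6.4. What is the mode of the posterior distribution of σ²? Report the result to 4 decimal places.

Sum of squared deviations about the known mean: SS = (0.4−2)² + (4.1−2)² + (-2.3−2)² + (6.4−2)² = 44.82.
The Normal likelihood contributes (σ²)^(−n/2) exp(−SS/(2σ²)), so the posterior is Inverse-Gamma(α + n/2, β + SS/2) = Inverse-Gamma(7, 26.41).
The mode of Inverse-Gamma(a, b) is b/(a+1) = 26.41/8 ≈ 3.3013.

σ̂²_MAP = 3.3013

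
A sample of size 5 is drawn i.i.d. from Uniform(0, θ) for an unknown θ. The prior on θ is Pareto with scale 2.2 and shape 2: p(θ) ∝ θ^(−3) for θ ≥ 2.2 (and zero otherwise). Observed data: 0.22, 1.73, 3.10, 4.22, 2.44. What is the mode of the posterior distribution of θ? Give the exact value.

The Uniform(0, θ) likelihood is θ^(−n) for θ ≥ max(xᵢ), zero otherwise. Here max(xᵢ) = 4.22.
Posterior ∝ θ^(−3) · θ^(−5) = θ^(−8) on θ ≥ max(2.2, 4.22) = 4.22.
This density is strictly decreasing in θ, so the posterior mode lies at the lower boundary of the support.

θ̂_MAP = 4.22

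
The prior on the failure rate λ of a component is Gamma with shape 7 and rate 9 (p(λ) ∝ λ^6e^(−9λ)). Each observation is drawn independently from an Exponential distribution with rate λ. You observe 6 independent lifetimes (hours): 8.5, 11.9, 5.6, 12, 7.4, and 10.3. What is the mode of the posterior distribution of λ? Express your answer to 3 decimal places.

The Exponential(rate=λ) likelihood is ∝ λ^n e^(−λΣtᵢ). Here n = 6 and Σtᵢ = 8.5 + 11.9 + 5.6 + 12 + 7.4 + 10.3 = 55.7.
Posterior ∝ λ^6e^(−9λ) · λ^6e^(−55.7λ) = λ^12e^(−64.7λ), i.e. Gamma(13, 64.7).
Mode = (a−1)/b = 12/64.7 ≈ 0.185.

λ̂_MAP = 0.185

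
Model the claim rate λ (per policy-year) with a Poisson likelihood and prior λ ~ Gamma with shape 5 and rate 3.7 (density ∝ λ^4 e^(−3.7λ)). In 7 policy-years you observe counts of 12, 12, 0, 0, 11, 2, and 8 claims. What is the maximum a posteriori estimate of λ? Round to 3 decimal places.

Σxᵢ = 12+12+0+0+11+2+8 = 45, with n = 7.
Posterior ∝ λ^4e^(−3.7λ) · λ^45e^(−7λ) = λ^49e^(−10.7λ), i.e. Gamma(shape=50, rate=10.7).
The mode of a Gamma(a, b) with a ≥ 1 (shape–rate) is (a−1)/b = 49/10.7 ≈ 4.579.

λ̂_MAP = 4.579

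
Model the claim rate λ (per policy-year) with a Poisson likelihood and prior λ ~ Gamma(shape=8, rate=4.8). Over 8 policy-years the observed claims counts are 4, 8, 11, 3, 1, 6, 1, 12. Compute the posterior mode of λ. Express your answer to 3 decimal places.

Σxᵢ = 4+8+11+3+1+6+1+12 = 46, with n = 8.
Posterior ∝ λ^7e^(−4.8λ) · λ^46e^(−8λ) = λ^53e^(−12.8λ), i.e. Gamma(shape=54, rate=12.8).
The mode of a Gamma(a, b) with a ≥ 1 (shape–rate) is (a−1)/b = 53/12.8 ≈ 4.141.

λ̂_MAP = 4.141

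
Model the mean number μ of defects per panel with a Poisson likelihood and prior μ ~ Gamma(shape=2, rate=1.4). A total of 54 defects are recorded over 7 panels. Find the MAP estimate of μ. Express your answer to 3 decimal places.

μ̂_MAP = 6.548

Σxᵢ = 54, n = 7.
Posterior ∝ μe^(−1.4μ) · μ^54e^(−7μ) = μ^55e^(−8.4μ), i.e. Gamma(shape=56, rate=8.4).
The mode of a Gamma(a, b) with a ≥ 1 (shape–rate) is (a−1)/b = 55/8.4 ≈ 6.548.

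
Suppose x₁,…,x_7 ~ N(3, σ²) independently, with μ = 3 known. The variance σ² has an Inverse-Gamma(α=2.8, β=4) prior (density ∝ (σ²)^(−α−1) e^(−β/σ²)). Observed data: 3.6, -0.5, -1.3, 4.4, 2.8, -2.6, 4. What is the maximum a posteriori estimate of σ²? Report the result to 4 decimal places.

Sum of squared deviations about the known mean: SS = (3.6−3)² + (-0.5−3)² + (-1.3−3)² + (4.4−3)² + (2.8−3)² + (-2.6−3)² + (4−3)² = 65.46.
The Normal likelihood contributes (σ²)^(−n/2) exp(−SS/(2σ²)), so the posterior is Inverse-Gamma(α + n/2, β + SS/2) = Inverse-Gamma(6.3, 36.73).
The mode of Inverse-Gamma(a, b) is b/(a+1) = 36.73/7.3 ≈ 5.0315.

σ̂²_MAP = 5.0315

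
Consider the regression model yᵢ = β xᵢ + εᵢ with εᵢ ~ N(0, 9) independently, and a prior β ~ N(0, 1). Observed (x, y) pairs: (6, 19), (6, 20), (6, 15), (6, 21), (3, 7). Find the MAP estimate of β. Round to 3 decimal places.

β̂_MAP = 2.907

log p(β | y) = −Σ(yᵢ − βxᵢ)²/(2·9) − β²/(2·1) + const.
Setting the derivative to zero: Σxᵢ(yᵢ − βxᵢ)/9 − β/1 = 0, so β = Σxᵢyᵢ / (Σxᵢ² + σ²/τ²).
Σxᵢyᵢ = 6·19 + 6·20 + 6·15 + 6·21 + 3·7 = 471; Σxᵢ² = 153; σ²/τ² = 9.
β̂_MAP = 471 / (153 + 9) = 471/162 ≈ 2.907.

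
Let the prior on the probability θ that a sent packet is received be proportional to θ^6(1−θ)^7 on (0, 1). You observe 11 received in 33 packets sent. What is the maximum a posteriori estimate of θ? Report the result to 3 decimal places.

The prior density ∝ θ^6(1−θ)^7 is the kernel of Beta(7, 8).
Data: 11 successes in 33 trials. The binomial likelihood contributes θ^11(1−θ)^22, so the posterior is Beta(7+11, 8+22) = Beta(18, 30).
For Beta(a, b) with a, b > 1 the mode is (a−1)/(a+b−2) = 17/46 ≈ 0.370.

θ̂_MAP = 0.370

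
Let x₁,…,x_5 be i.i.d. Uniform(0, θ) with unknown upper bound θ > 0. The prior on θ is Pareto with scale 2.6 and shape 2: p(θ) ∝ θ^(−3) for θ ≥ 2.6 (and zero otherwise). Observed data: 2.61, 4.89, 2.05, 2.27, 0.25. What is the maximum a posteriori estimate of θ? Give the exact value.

θ̂_MAP = 4.89

The Uniform(0, θ) likelihood is θ^(−n) for θ ≥ max(xᵢ), zero otherwise. Here max(xᵢ) = 4.89.
Posterior ∝ θ^(−3) · θ^(−5) = θ^(−8) on θ ≥ max(2.6, 4.89) = 4.89.
This density is strictly decreasing in θ, so the posterior mode lies at the lower boundary of the support.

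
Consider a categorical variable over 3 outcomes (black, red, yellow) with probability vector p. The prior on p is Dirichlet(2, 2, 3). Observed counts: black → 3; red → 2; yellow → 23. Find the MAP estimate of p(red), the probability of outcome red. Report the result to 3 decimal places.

The posterior is Dirichlet(αᵢ + nᵢ) = Dirichlet(5, 4, 26).
For a Dirichlet(a₁,…,a_K) with all aᵢ > 1, the mode has j-th component (aⱼ − 1)/(Σaᵢ − K).
Here Σaᵢ = 35 and K = 3, so p(red) = (4 − 1)/(35 − 3) = 3/32 ≈ 0.094.

MAP estimate of p(red) = 0.094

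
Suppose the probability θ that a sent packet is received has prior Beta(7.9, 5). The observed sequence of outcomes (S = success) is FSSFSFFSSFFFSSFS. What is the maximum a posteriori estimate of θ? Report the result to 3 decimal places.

θ̂_MAP = 0.554

Prior: Beta(7.9, 5).
Data: 8 successes in 16 trials (from the sequence). The binomial likelihood contributes θ^8(1−θ)^8, so the posterior is Beta(7.9+8, 5+8) = Beta(15.9, 13).
For Beta(a, b) with a, b > 1 the mode is (a−1)/(a+b−2) = 14.9/26.9 ≈ 0.554.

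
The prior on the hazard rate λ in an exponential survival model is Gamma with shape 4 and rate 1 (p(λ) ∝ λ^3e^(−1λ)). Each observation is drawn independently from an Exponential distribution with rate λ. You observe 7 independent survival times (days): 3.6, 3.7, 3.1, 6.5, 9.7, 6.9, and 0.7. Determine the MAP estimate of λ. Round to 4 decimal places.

The Exponential(rate=λ) likelihood is ∝ λ^n e^(−λΣtᵢ). Here n = 7 and Σtᵢ = 3.6 + 3.7 + 3.1 + 6.5 + 9.7 + 6.9 + 0.7 = 34.2.
Posterior ∝ λ^3e^(−1λ) · λ^7e^(−34.2λ) = λ^10e^(−35.2λ), i.e. Gamma(11, 35.2).
Mode = (a−1)/b = 10/35.2 ≈ 0.2841.

λ̂_MAP = 0.2841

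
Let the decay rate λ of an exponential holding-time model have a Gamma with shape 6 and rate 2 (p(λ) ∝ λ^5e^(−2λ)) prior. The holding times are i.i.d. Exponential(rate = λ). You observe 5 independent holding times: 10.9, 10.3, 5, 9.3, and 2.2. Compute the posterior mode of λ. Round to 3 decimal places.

λ̂_MAP = 0.252

The Exponential(rate=λ) likelihood is ∝ λ^n e^(−λΣtᵢ). Here n = 5 and Σtᵢ = 10.9 + 10.3 + 5 + 9.3 + 2.2 = 37.7.
Posterior ∝ λ^5e^(−2λ) · λ^5e^(−37.7λ) = λ^10e^(−39.7λ), i.e. Gamma(11, 39.7).
Mode = (a−1)/b = 10/39.7 ≈ 0.252.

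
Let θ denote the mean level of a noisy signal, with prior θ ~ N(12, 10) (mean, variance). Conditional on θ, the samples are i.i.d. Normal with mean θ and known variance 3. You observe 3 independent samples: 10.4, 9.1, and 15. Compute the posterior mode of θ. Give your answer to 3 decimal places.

n = 3; x̄ = (10.4 + 9.1 + 15)/3 = 34.5/3 = 11.5.
For a Normal prior and Normal likelihood with known variance, the posterior is Normal; its mode equals its mean, the precision-weighted average.
Prior precision 1/σ₀² = 1/10 = 0.1; data precision n/σ² = 3/3 = 1.
θ̂ = (0.1·12 + 1·11.5) / (0.1 + 1) = 12.7/1.1 = 127/11 ≈ 11.545.

θ̂_MAP = 11.545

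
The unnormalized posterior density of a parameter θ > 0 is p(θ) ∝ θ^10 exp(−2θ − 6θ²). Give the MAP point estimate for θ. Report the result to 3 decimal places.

θ̂_MAP = 0.833

ℓ'(θ) = 10/θ − 2 − 12θ. Setting this to zero and multiplying by θ: 12θ² + 2θ − 10 = 0.
θ = (−2 + √(2² + 4·12·10)) / (2·12) = (−2 + √484) / 24 = (−2 + 22)/24 = 5/6.
ℓ''(θ) = −10/θ² − 12 < 0, confirming a maximum.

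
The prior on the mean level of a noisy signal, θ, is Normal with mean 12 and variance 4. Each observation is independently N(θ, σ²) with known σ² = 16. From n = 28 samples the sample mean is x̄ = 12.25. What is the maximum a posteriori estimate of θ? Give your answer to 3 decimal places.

θ̂_MAP = 12.219

n = 28, x̄ = 12.25.
For a Normal prior and Normal likelihood with known variance, the posterior is Normal; its mode equals its mean, the precision-weighted average.
Prior precision 1/σ₀² = 1/4 = 0.25; data precision n/σ² = 28/16 = 1.75.
θ̂ = (0.25·12 + 1.75·12.25) / (0.25 + 1.75) = 24.4375/2 = 12.21875 ≈ 12.219.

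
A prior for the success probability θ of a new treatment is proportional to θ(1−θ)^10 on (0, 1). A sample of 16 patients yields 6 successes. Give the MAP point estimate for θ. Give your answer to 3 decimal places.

The prior density ∝ θ(1−θ)^10 is the kernel of Beta(2, 11).
Data: 6 successes in 16 trials. The binomial likelihood contributes θ^6(1−θ)^10, so the posterior is Beta(2+6, 11+10) = Beta(8, 21).
For Beta(a, b) with a, b > 1 the mode is (a−1)/(a+b−2) = 7/27 ≈ 0.259.

θ̂_MAP = 0.259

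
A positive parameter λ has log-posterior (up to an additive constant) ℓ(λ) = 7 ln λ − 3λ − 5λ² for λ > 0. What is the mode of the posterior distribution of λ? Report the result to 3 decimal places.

ℓ'(λ) = 7/λ − 3 − 10λ. Setting this to zero and multiplying by λ: 10λ² + 3λ − 7 = 0.
λ = (−3 + √(3² + 4·10·7)) / (2·10) = (−3 + √289) / 20 = (−3 + 17)/20 = 7/10.
ℓ''(λ) = −7/λ² − 10 < 0, confirming a maximum.

λ̂_MAP = 0.700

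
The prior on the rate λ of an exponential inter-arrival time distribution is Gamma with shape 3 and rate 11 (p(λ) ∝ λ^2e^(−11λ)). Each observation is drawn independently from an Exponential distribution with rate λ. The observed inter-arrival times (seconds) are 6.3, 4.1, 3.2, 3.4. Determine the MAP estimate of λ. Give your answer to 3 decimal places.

The Exponential(rate=λ) likelihood is ∝ λ^n e^(−λΣtᵢ). Here n = 4 and Σtᵢ = 6.3 + 4.1 + 3.2 + 3.4 = 17.
Posterior ∝ λ^2e^(−11λ) · λ^4e^(−17λ) = λ^6e^(−28λ), i.e. Gamma(7, 28).
Mode = (a−1)/b = 6/28 ≈ 0.214.

λ̂_MAP = 0.214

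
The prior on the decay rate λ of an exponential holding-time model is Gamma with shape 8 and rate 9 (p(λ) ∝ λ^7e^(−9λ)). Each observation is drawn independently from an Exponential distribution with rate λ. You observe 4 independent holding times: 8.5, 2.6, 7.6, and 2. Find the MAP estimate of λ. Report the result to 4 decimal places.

λ̂_MAP = 0.3704

The Exponential(rate=λ) likelihood is ∝ λ^n e^(−λΣtᵢ). Here n = 4 and Σtᵢ = 8.5 + 2.6 + 7.6 + 2 = 20.7.
Posterior ∝ λ^7e^(−9λ) · λ^4e^(−20.7λ) = λ^11e^(−29.7λ), i.e. Gamma(12, 29.7).
Mode = (a−1)/b = 11/29.7 ≈ 0.3704.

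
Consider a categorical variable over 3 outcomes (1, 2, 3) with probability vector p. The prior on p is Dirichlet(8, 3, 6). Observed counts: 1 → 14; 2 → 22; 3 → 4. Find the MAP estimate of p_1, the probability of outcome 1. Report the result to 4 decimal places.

The posterior is Dirichlet(αᵢ + nᵢ) = Dirichlet(22, 25, 10).
For a Dirichlet(a₁,…,a_K) with all aᵢ > 1, the mode has j-th component (aⱼ − 1)/(Σaᵢ − K).
Here Σaᵢ = 57 and K = 3, so p_1 = (22 − 1)/(57 − 3) = 21/54 ≈ 0.3889.

MAP estimate: 0.3889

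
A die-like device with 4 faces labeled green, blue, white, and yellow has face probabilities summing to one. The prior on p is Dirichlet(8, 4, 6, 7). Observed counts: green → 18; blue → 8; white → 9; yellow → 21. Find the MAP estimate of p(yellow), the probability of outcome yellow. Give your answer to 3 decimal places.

The posterior is Dirichlet(αᵢ + nᵢ) = Dirichlet(26, 12, 15, 28).
For a Dirichlet(a₁,…,a_K) with all aᵢ > 1, the mode has j-th component (aⱼ − 1)/(Σaᵢ − K).
Here Σaᵢ = 81 and K = 4, so p(yellow) = (28 − 1)/(81 − 4) = 27/77 ≈ 0.351.

MAP estimate of p(yellow) = 0.351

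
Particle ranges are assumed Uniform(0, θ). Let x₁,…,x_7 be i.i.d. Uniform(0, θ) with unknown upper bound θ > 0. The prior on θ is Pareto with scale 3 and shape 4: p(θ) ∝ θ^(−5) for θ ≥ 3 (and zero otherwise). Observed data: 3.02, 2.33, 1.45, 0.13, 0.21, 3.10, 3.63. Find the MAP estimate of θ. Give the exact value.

θ̂_MAP = 3.63

The Uniform(0, θ) likelihood is θ^(−n) for θ ≥ max(xᵢ), zero otherwise. Here max(xᵢ) = 3.63.
Posterior ∝ θ^(−5) · θ^(−7) = θ^(−12) on θ ≥ max(3, 3.63) = 3.63.
This density is strictly decreasing in θ, so the posterior mode lies at the lower boundary of the support.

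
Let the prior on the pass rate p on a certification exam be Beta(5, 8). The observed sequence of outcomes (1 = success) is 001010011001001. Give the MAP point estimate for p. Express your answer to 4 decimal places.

Prior: Beta(5, 8).
Data: 6 successes in 15 trials (from the sequence). The binomial likelihood contributes p^6(1−p)^9, so the posterior is Beta(5+6, 8+9) = Beta(11, 17).
For Beta(a, b) with a, b > 1 the mode is (a−1)/(a+b−2) = 10/26 ≈ 0.3846.

p̂_MAP = 0.3846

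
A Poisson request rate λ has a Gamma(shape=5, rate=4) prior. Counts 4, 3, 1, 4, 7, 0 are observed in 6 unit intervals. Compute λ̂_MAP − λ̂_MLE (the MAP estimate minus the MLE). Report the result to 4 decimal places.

Σxᵢ = 19. Posterior is Gamma(24, 10); MAP = (24−1)/10 = 23/10 ≈ 2.30000.
MLE = x̄ = 19/6 ≈ 3.16667.
Difference = 23/10 − 19/6 = -13/15 ≈ -0.8667.

MAP − MLE = -0.8667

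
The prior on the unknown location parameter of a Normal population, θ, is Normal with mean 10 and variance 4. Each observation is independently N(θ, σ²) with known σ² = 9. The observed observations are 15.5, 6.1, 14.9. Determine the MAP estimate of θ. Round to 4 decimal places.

θ̂_MAP = 11.2381

n = 3; x̄ = (15.5 + 6.1 + 14.9)/3 = 36.5/3 = 73/6 ≈ 12.1667.
For a Normal prior and Normal likelihood with known variance, the posterior is Normal; its mode equals its mean, the precision-weighted average.
Prior precision 1/σ₀² = 1/4 = 0.25; data precision n/σ² = 3/9 = 1/3.
θ̂ = (0.25·10 + (1/3)·(73/6)) / (0.25 + 1/3) = (59/9)/(7/12) = 236/21 ≈ 11.2381.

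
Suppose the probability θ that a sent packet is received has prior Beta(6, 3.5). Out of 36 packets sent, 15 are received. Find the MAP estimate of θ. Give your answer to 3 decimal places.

Prior: Beta(6, 3.5).
Data: 15 successes in 36 trials. The binomial likelihood contributes θ^15(1−θ)^21, so the posterior is Beta(6+15, 3.5+21) = Beta(21, 24.5).
For Beta(a, b) with a, b > 1 the mode is (a−1)/(a+b−2) = 20/43.5 ≈ 0.460.

θ̂_MAP = 0.460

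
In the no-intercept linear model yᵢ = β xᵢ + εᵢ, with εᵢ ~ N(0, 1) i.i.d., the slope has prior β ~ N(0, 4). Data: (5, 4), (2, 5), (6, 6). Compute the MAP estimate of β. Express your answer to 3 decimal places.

β̂_MAP = 1.011

log p(β | y) = −Σ(yᵢ − βxᵢ)²/(2·1) − β²/(2·4) + const.
Setting the derivative to zero: Σxᵢ(yᵢ − βxᵢ)/1 − β/4 = 0, so β = Σxᵢyᵢ / (Σxᵢ² + σ²/τ²).
Σxᵢyᵢ = 5·4 + 2·5 + 6·6 = 66; Σxᵢ² = 65; σ²/τ² = 0.25.
β̂_MAP = 66 / (65 + 0.25) = 66/65.25 ≈ 1.011.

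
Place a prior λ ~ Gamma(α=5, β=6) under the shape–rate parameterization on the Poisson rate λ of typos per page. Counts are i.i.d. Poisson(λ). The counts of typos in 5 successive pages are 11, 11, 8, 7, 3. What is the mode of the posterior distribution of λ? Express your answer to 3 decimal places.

Σxᵢ = 11+11+8+7+3 = 40, with n = 5.
Posterior ∝ λ^4e^(−6λ) · λ^40e^(−5λ) = λ^44e^(−11λ), i.e. Gamma(shape=45, rate=11).
The mode of a Gamma(a, b) with a ≥ 1 (shape–rate) is (a−1)/b = 44/11 ≈ 4.000.

λ̂_MAP = 4.000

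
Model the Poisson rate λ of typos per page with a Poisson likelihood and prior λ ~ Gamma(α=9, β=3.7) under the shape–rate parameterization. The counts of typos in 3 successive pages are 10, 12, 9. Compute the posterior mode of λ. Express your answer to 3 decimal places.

Σxᵢ = 10+12+9 = 31, with n = 3.
Posterior ∝ λ^8e^(−3.7λ) · λ^31e^(−3λ) = λ^39e^(−6.7λ), i.e. Gamma(shape=40, rate=6.7).
The mode of a Gamma(a, b) with a ≥ 1 (shape–rate) is (a−1)/b = 39/6.7 ≈ 5.821.

λ̂_MAP = 5.821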